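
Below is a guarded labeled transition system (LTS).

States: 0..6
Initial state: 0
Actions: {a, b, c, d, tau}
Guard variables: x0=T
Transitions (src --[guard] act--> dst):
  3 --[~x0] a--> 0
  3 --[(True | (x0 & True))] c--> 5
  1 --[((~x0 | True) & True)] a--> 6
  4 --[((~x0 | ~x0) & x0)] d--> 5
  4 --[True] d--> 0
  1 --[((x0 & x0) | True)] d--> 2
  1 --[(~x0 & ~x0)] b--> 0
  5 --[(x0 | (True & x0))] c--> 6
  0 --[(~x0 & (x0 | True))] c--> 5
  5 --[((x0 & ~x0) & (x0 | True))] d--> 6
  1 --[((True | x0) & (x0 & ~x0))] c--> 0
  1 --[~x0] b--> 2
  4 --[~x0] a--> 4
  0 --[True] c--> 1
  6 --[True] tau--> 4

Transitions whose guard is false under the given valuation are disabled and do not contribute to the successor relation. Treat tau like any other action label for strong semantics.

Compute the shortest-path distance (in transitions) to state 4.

BFS to 4:
  depth 0: {0}
  depth 1: {1}
  depth 2: {2,6}
  depth 3: {4}
depth(4)=3, e.g. c·a·tau

Answer: 3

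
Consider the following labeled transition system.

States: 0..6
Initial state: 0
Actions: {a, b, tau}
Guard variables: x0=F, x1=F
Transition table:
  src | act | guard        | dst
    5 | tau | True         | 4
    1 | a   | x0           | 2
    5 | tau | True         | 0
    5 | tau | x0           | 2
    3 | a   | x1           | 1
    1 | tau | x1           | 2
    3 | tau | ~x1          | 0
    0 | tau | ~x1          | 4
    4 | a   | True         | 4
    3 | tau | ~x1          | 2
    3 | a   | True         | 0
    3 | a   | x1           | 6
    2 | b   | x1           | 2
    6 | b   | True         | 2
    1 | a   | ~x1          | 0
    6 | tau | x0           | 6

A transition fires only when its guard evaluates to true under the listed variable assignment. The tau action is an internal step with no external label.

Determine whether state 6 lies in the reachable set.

Guard filter leaves 9 enabled edge(s).
depth 0: {0}
depth 1: {4}  now seen {0,4}
R = {0,4}

Answer: UNREACHABLE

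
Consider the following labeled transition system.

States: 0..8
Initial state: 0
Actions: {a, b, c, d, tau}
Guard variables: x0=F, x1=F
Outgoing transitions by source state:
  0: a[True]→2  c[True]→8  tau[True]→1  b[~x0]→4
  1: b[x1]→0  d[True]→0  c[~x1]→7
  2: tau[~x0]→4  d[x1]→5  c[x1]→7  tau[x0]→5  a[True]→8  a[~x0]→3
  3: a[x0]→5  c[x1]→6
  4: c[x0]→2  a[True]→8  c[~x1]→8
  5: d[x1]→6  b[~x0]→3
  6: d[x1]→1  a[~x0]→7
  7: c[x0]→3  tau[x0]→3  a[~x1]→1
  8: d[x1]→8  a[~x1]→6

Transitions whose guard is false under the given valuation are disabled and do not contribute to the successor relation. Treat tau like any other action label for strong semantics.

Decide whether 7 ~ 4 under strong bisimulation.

Refine partition for ~:
  P[0] = {{0,1,2,3,4,5,6,7,8}}
  P[1] = {{0},{1},{2},{3},{4},{5},{6,7,8}}
  P[2] = {{0},{1},{2},{3},{4},{5},{6,8},{7}}
  P[3] = {{0},{1},{2},{3},{4},{5},{6},{7},{8}}
9 equivalence class(es) (converged in 4)
class of 7: {7}; class of 4: {4}

Answer: NOT BISIMILAR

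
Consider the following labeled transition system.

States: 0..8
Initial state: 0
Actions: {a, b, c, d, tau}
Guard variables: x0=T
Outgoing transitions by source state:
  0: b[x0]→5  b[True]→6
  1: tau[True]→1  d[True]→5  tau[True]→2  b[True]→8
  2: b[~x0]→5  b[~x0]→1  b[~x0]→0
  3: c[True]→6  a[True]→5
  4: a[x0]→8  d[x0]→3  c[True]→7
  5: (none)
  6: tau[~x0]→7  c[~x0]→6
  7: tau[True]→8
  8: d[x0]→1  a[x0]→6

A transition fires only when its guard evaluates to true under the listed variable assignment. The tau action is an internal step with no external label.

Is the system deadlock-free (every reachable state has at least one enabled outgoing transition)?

Answer: DEADLOCK at state 5

Analysis:
Reachable = {0,5,6}
  0: b→5  b→6  [2 exit(s)]
  5: ∅  [STUCK]
  6: ∅  [STUCK]
trace reaching 5: b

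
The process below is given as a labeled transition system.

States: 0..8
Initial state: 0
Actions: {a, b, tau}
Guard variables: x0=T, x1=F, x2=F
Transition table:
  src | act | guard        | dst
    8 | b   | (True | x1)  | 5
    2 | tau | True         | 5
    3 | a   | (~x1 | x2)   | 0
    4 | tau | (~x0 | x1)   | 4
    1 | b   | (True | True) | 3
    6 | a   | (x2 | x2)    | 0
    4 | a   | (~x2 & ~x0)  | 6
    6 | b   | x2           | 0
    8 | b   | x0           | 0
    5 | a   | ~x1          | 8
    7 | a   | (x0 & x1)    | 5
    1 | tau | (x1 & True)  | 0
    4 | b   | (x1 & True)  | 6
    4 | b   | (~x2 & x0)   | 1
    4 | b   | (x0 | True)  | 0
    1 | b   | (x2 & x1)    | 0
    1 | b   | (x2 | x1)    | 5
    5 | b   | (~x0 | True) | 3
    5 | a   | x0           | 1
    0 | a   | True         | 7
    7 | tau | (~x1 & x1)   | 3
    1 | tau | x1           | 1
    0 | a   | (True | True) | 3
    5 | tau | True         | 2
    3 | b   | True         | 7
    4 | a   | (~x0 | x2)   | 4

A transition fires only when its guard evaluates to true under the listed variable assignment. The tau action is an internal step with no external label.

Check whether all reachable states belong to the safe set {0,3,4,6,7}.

Answer: INVARIANT HOLDS

Trace:
Allowed set {0,3,4,6,7}
Reachable = {0,3,7}
  0: ok
  3: ok
  7: ok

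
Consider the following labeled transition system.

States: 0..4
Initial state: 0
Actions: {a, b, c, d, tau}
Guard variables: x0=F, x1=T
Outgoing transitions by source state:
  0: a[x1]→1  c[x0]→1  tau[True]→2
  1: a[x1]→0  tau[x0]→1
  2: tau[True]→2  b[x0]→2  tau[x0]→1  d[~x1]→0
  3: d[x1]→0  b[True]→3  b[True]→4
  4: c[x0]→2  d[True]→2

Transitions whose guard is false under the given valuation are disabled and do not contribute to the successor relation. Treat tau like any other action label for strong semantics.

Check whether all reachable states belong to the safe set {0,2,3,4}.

Allowed set {0,2,3,4}
Reach set: {0,1,2}
  0: safe
  1: outside
  2: safe
witness against invariant: a → 1

Answer: INVARIANT VIOLATED at state 1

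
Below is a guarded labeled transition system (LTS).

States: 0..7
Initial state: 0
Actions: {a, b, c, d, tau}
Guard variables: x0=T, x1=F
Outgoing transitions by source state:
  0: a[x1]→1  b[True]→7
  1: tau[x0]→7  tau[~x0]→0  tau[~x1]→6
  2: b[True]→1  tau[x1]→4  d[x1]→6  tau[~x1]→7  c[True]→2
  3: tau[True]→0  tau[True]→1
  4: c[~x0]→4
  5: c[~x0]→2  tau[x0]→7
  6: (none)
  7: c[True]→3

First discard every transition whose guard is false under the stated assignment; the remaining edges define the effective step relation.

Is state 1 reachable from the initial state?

10 transition(s) survive guard evaluation.
L0 = {0}
L1 = {7}  cumulative {0,7}
L2 = {3}  cumulative {0,3,7}
L3 = {1}  cumulative {0,1,3,7}
L4 = {6}  cumulative {0,1,3,6,7}
Reachable = {0,1,3,6,7}
trace reaching 1: b·c·tau

Answer: REACHABLE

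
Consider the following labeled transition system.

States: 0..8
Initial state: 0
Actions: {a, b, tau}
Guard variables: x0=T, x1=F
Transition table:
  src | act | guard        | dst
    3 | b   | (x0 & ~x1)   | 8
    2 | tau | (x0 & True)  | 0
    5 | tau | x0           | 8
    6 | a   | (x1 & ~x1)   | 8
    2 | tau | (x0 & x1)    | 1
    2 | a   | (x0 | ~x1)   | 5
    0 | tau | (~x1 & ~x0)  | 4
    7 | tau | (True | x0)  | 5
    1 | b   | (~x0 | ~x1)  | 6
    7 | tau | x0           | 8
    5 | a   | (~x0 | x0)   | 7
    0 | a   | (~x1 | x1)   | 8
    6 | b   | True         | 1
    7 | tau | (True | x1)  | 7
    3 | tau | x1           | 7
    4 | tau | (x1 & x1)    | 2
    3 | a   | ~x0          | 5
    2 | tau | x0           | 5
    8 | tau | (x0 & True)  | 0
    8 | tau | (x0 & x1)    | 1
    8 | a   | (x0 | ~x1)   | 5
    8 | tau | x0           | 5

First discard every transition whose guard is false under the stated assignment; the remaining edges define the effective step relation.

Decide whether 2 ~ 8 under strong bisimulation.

Answer: BISIMILAR

Working:
Bisimulation quotient by refinement:
  round 0: {{0,1,2,3,4,5,6,7,8}}
  round 1: {{0},{1,3,6},{2,5,8},{4},{7}}
  round 2: {{0},{1,6},{2,8},{3},{4},{5},{7}}
Fixed point at round 3; 7 class(es).
class of 2: {2,8}; class of 8: {2,8}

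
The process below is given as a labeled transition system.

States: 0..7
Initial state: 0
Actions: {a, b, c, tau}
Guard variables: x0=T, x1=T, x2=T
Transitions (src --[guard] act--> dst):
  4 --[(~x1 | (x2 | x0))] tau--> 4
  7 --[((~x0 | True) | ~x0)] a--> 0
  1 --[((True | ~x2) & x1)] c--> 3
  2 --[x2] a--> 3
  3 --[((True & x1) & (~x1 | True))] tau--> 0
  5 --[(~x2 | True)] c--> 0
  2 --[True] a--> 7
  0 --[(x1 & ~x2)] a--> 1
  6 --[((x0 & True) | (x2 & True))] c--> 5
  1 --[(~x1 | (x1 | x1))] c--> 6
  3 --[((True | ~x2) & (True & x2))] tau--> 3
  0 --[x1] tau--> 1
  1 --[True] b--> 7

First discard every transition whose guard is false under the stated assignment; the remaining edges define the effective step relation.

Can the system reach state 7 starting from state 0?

Answer: REACHABLE

Analysis:
Guard filter leaves 12 enabled edge(s).
L0 = {0}
L1 = {1}  total {0,1}
L2 = {3,6,7}  total {0,1,3,6,7}
L3 = {5}  total {0,1,3,5,6,7}
R = {0,1,3,5,6,7}
trace reaching 7: tau·b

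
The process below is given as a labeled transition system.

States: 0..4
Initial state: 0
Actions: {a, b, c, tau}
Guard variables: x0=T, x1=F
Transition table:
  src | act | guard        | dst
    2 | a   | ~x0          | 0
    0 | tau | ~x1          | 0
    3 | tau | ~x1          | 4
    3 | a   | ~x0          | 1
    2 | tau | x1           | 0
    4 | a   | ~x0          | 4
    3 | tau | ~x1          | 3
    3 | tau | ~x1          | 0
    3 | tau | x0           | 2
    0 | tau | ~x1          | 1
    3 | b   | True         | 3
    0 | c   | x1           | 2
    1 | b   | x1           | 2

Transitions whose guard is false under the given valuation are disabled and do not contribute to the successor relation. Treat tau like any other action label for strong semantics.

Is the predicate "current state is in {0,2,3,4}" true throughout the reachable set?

Answer: INVARIANT VIOLATED at state 1

Trace:
Inv-set: {0,2,3,4}
Reach set: {0,1}
  0: safe
  1: outside
counterexample path to 1: tau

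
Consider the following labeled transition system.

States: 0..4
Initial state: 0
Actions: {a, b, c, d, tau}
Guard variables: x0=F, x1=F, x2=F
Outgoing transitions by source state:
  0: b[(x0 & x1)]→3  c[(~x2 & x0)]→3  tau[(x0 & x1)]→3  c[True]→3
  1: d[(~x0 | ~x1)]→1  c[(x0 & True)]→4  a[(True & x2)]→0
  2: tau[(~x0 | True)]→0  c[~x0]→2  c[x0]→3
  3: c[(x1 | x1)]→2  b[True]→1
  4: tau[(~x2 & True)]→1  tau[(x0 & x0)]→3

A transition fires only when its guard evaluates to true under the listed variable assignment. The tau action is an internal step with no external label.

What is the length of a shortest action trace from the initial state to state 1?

Answer: 2

Trace:
Breadth-first toward 1:
  depth 0: {0}
  depth 1: {3}
  depth 2: {1}
1 enters at depth 2; path c·b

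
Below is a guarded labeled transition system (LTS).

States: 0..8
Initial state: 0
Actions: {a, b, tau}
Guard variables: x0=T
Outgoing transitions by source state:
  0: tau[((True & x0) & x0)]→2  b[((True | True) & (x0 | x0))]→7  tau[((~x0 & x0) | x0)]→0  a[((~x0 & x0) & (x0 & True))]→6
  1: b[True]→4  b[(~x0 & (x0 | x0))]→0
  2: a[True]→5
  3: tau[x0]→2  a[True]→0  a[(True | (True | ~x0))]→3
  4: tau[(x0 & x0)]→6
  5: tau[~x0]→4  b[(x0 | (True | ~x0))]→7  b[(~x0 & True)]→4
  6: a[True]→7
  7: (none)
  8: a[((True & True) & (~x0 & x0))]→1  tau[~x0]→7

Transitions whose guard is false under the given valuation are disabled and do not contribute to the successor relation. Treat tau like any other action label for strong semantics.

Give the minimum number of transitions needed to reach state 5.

Answer: 2

Working:
Breadth-first toward 5:
  depth 0: {0}
  depth 1: {2,7}
  depth 2: {5}
first hit 5 at d=2 via tau·a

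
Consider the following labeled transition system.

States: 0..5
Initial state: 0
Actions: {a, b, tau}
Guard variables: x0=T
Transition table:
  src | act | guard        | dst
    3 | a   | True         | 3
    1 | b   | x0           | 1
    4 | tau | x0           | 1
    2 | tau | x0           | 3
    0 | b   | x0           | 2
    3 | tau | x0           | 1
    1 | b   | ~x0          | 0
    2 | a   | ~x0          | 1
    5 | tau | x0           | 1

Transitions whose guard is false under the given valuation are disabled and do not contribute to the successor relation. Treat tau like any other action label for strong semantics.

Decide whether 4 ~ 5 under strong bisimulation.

Bisimulation quotient by refinement:
  P[0] = {{0,1,2,3,4,5}}
  P[1] = {{0,1},{2,4,5},{3}}
  P[2] = {{0},{1},{2},{3},{4,5}}
Fixed point at round 3; 5 class(es).
4∈{4,5}, 5∈{4,5}

Answer: BISIMILAR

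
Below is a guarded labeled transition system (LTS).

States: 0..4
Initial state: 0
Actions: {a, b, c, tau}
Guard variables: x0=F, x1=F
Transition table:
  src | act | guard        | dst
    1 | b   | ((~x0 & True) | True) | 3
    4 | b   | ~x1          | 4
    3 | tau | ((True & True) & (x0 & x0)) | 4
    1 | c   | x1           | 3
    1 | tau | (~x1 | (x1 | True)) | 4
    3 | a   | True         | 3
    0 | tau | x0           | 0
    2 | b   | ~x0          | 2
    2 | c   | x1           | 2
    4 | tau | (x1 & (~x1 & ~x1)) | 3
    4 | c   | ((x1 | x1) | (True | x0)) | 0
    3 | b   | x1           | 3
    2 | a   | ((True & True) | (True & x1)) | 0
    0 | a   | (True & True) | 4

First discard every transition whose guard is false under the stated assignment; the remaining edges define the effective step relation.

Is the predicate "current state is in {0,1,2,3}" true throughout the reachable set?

Safe = {0,1,2,3}
Reachable = {0,4}
  0: safe
  4: VIOLATES
reach 4 via a — violates

Answer: INVARIANT VIOLATED at state 4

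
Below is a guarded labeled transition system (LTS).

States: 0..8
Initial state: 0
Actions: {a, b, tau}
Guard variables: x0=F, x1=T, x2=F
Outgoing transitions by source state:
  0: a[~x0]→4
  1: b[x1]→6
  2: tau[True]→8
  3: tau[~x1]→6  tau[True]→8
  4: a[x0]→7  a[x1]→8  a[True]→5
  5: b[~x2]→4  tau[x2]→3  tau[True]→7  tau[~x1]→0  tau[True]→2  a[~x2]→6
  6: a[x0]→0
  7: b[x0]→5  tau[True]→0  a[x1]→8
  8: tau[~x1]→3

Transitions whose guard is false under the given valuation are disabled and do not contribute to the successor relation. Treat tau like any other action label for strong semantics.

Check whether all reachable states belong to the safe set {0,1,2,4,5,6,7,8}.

Answer: INVARIANT HOLDS

Analysis:
Inv-set: {0,1,2,4,5,6,7,8}
Reachable = {0,2,4,5,6,7,8}
  0: safe
  2: safe
  4: safe
  5: safe
  6: safe
  7: safe
  8: safe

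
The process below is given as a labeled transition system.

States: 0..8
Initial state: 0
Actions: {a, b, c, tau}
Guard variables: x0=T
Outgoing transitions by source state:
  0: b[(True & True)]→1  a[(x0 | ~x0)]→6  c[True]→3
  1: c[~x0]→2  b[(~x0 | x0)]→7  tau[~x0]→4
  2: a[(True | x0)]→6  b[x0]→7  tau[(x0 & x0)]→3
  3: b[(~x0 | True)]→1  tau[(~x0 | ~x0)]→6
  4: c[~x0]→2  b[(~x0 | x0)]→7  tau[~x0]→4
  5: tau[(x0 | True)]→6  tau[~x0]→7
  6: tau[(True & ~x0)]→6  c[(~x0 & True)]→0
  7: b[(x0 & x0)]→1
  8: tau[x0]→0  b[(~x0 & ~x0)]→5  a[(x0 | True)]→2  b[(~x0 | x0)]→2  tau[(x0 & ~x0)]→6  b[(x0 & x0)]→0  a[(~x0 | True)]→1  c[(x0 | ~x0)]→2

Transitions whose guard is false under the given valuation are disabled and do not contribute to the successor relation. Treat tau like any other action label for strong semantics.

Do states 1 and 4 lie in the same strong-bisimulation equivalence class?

Answer: BISIMILAR

Analysis:
Bisimulation quotient by refinement:
  round 0: {{0,1,2,3,4,5,6,7,8}}
  round 1: {{0},{1,3,4,7},{2},{5},{6},{8}}
stable after 2 split(s): 6 block(s)
[1]={1,3,4,7}  [4]={1,3,4,7}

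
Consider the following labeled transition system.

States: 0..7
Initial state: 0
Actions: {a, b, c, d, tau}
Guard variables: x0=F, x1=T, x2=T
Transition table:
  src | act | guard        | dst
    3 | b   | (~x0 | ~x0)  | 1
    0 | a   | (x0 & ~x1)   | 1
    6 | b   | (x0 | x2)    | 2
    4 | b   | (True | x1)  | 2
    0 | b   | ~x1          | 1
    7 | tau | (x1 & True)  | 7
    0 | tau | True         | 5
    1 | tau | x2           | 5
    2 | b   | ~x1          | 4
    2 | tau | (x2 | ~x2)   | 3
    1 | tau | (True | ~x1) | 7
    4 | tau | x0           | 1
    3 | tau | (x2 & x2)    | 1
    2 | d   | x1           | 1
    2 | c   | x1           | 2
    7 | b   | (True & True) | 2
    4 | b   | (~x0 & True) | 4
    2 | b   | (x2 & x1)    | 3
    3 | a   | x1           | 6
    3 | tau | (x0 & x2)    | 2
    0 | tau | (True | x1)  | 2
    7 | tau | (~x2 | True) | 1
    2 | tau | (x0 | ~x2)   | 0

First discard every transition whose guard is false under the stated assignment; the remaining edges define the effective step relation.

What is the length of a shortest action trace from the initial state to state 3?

Answer: 2

Trace:
Breadth-first toward 3:
  depth 0: {0}
  depth 1: {2,5}
  depth 2: {1,3}
3 enters at depth 2; path tau·b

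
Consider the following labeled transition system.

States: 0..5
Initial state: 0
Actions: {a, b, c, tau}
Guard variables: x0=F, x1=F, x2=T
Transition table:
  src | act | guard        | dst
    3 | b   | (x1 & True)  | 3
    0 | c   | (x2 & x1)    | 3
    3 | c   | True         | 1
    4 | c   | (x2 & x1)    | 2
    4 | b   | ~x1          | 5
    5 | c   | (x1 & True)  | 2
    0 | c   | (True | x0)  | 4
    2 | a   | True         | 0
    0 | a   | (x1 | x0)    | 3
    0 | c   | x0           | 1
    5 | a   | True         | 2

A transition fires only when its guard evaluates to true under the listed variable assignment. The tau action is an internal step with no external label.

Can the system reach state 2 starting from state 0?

Answer: REACHABLE

Analysis:
Guard filter leaves 5 enabled edge(s).
depth 0: {0}
depth 1: {4}  now seen {0,4}
depth 2: {5}  now seen {0,4,5}
depth 3: {2}  now seen {0,2,4,5}
Reach set: {0,2,4,5}
witness 2: c·b·a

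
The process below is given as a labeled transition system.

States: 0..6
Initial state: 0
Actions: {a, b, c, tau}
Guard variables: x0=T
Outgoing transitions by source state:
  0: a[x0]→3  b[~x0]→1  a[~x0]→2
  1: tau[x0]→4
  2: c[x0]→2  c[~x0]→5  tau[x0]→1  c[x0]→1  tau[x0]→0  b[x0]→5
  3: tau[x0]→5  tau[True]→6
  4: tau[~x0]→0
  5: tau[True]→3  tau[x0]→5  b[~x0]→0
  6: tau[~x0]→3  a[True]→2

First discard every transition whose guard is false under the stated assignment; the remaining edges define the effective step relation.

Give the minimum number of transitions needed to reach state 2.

Answer: 3

Trace:
BFS to 2:
  depth 0: {0}
  depth 1: {3}
  depth 2: {5,6}
  depth 3: {2}
2 enters at depth 3; path a·tau·a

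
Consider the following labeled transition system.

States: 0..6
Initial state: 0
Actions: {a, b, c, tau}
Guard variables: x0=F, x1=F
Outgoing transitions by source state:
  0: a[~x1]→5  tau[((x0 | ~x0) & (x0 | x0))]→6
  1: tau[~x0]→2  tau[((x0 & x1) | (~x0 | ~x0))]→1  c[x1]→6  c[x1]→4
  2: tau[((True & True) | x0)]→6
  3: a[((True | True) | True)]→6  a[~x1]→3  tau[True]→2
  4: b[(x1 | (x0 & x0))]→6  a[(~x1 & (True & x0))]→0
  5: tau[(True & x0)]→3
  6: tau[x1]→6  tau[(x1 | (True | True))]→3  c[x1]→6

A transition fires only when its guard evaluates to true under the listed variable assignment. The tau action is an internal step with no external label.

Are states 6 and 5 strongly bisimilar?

Answer: NOT BISIMILAR

Working:
Compute ~ classes (split until stable):
  round 0: {{0,1,2,3,4,5,6}}
  round 1: {{0},{1,2,6},{3},{4,5}}
  round 2: {{0},{1,2},{3},{4,5},{6}}
  round 3: {{0},{1},{2},{3},{4,5},{6}}
stable after 4 split(s): 6 block(s)
[6]={6}  [5]={4,5}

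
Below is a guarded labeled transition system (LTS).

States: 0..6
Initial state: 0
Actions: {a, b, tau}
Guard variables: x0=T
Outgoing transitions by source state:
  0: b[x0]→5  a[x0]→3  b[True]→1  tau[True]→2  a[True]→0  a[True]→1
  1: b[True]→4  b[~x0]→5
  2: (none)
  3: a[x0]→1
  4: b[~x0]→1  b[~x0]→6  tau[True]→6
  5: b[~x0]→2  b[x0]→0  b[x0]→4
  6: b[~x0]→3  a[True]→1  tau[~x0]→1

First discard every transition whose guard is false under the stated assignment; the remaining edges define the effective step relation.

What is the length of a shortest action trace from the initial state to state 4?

Breadth-first toward 4:
  depth 0: {0}
  depth 1: {1,2,3,5}
  depth 2: {4}
4 enters at depth 2; path a·b

Answer: 2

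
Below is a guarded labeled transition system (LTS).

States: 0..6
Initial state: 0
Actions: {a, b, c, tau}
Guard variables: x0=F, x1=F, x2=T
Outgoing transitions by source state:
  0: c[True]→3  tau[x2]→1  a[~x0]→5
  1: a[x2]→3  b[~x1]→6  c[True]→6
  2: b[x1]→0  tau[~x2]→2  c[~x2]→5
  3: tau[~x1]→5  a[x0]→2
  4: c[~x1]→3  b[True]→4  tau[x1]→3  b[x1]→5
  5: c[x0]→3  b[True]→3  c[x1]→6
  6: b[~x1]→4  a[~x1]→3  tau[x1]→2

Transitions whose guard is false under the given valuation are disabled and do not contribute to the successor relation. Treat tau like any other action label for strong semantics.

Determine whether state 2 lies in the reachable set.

Guard filter leaves 12 enabled edge(s).
Layer 0: {0}
Layer 1: {1,3,5}  now seen {0,1,3,5}
Layer 2: {6}  now seen {0,1,3,5,6}
Layer 3: {4}  now seen {0,1,3,4,5,6}
Reach set: {0,1,3,4,5,6}

Answer: UNREACHABLE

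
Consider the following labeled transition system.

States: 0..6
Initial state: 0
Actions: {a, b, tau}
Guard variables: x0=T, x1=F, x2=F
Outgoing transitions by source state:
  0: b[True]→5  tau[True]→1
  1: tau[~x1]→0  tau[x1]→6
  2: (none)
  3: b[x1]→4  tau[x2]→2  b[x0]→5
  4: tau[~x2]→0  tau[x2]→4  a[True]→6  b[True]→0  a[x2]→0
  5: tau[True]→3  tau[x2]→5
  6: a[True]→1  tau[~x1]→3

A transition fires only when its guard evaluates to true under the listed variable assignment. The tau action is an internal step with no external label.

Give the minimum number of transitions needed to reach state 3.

Answer: 2

Analysis:
Breadth-first toward 3:
  L0 = {0}
  L1 = {1,5}
  L2 = {3}
first hit 3 at d=2 via b·tau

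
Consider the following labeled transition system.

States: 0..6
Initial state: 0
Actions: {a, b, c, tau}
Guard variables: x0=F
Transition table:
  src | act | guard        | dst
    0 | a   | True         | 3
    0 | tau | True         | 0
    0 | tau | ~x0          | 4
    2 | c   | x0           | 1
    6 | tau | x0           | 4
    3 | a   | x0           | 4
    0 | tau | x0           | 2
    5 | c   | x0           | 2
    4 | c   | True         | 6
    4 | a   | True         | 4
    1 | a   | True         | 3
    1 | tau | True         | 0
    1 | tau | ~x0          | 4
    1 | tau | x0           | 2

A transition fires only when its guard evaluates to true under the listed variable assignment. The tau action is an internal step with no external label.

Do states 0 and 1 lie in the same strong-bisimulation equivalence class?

Answer: BISIMILAR

Analysis:
Bisimulation quotient by refinement:
  π0 = {{0,1,2,3,4,5,6}}
  π1 = {{0,1},{2,3,5,6},{4}}
Fixed point at round 2; 3 class(es).
0∈{0,1}, 1∈{0,1}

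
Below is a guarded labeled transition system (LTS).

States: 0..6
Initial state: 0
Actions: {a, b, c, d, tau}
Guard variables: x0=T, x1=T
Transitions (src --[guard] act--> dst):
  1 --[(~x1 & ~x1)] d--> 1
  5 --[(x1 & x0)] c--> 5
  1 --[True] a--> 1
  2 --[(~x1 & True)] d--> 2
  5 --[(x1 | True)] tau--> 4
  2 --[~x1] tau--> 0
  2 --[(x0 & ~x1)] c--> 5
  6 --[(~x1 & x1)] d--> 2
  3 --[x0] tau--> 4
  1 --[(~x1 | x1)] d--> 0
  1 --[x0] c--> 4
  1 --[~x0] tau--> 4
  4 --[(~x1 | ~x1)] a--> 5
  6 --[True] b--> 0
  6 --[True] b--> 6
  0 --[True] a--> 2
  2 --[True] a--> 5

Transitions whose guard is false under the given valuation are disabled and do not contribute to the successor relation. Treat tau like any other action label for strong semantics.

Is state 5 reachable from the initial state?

Answer: REACHABLE

Analysis:
After dropping false guards: 10 live edges.
Layer 0: {0}
Layer 1: {2}  total {0,2}
Layer 2: {5}  total {0,2,5}
Layer 3: {4}  total {0,2,4,5}
R = {0,2,4,5}
witness 5: a·a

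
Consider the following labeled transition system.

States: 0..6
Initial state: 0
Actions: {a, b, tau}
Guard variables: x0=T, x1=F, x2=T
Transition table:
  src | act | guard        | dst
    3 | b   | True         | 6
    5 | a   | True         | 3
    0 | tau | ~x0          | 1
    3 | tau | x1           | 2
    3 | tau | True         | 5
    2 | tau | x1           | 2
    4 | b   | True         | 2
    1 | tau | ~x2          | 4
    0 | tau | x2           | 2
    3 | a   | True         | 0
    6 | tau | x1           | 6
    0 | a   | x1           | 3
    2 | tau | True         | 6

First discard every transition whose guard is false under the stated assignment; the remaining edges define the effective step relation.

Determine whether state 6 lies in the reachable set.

Guard filter leaves 7 enabled edge(s).
L0 = {0}
L1 = {2}  total {0,2}
L2 = {6}  total {0,2,6}
R = {0,2,6}
witness 6: tau·tau

Answer: REACHABLE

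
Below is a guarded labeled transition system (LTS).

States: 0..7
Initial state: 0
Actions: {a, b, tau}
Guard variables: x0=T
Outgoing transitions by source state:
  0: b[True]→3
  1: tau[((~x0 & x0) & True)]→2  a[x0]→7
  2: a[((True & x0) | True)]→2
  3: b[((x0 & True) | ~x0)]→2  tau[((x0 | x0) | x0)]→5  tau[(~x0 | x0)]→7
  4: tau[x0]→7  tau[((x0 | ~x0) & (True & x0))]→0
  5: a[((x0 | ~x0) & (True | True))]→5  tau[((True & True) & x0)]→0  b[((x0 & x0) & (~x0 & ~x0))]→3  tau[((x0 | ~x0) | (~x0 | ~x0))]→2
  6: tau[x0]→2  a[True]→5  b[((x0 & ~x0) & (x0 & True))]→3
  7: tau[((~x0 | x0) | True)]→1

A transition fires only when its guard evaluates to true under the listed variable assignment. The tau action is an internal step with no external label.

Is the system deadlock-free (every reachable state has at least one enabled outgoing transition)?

Answer: DEADLOCK-FREE

Analysis:
Reach set: {0,1,2,3,5,7}
  0: b→3  [deg 1]
  1: a→7  [deg 1]
  2: a→2  [deg 1]
  3: b→2  tau→5  tau→7  [deg 3]
  5: a→5  tau→0  tau→2  [deg 3]
  7: tau→1  [deg 1]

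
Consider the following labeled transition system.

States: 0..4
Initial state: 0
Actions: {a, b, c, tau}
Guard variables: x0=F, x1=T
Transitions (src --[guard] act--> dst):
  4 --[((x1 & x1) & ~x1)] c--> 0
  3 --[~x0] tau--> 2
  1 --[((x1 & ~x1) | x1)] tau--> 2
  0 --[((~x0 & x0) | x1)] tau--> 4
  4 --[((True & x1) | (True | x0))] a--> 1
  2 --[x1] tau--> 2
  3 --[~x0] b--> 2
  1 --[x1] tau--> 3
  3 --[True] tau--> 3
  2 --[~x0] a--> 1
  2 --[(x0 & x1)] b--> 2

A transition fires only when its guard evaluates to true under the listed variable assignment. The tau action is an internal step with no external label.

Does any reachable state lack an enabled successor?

Reachable = {0,1,2,3,4}
  0: tau→4  [deg 1]
  1: tau→2  tau→3  [deg 2]
  2: a→1  tau→2  [deg 2]
  3: b→2  tau→2  tau→3  [deg 3]
  4: a→1  [deg 1]

Answer: DEADLOCK-FREE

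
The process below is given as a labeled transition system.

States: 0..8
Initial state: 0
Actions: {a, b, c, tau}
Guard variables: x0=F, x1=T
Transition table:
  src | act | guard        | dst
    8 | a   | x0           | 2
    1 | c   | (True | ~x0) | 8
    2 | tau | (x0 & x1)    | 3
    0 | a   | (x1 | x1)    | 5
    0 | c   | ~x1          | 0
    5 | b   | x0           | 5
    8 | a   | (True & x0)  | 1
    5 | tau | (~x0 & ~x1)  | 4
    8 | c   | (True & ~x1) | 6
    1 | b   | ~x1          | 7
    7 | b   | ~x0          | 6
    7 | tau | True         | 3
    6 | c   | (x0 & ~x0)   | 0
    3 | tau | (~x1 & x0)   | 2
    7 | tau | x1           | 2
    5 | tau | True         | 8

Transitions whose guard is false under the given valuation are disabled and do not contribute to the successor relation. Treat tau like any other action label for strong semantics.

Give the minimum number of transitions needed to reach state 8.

Answer: 2

Analysis:
Breadth-first toward 8:
  depth 0: {0}
  depth 1: {5}
  depth 2: {8}
depth(8)=2, e.g. a·tau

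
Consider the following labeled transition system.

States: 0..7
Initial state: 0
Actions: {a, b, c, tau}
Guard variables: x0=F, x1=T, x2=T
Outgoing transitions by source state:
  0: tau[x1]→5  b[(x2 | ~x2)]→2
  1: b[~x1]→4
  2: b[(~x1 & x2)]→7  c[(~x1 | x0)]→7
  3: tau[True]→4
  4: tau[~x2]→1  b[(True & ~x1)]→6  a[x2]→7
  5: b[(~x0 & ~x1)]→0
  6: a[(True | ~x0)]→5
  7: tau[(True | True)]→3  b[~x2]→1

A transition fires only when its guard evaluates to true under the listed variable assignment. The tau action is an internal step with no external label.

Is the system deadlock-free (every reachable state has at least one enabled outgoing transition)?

Answer: DEADLOCK at state 2

Working:
Reachable = {0,2,5}
  0: b→2  tau→5  [2 out]
  2: ∅  [no exit]
  5: ∅  [no exit]
witness 2: b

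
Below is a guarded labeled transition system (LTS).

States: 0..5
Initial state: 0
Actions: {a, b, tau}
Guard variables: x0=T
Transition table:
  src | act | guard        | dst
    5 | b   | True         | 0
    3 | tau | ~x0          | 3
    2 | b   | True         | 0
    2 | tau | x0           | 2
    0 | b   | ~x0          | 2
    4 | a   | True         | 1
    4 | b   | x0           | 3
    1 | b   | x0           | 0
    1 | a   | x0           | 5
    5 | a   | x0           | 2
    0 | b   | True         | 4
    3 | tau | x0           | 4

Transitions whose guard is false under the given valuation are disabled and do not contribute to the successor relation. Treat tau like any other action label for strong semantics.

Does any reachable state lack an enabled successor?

Answer: DEADLOCK-FREE

Working:
R = {0,1,2,3,4,5}
  0: b→4  [1 out]
  1: a→5  b→0  [2 out]
  2: b→0  tau→2  [2 out]
  3: tau→4  [1 out]
  4: a→1  b→3  [2 out]
  5: a→2  b→0  [2 out]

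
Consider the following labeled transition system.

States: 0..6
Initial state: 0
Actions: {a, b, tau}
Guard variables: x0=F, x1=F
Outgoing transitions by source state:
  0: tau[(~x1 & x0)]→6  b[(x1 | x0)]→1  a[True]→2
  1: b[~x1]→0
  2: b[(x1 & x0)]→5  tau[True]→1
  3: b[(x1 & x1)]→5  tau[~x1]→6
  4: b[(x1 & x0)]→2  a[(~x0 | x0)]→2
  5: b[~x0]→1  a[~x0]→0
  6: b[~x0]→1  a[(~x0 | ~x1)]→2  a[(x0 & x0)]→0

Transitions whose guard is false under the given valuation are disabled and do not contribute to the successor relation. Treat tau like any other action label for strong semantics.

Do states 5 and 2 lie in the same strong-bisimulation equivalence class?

Refine partition for ~:
  π0 = {{0,1,2,3,4,5,6}}
  π1 = {{0,4},{1},{2,3},{5,6}}
  π2 = {{0,4},{1},{2},{3},{5},{6}}
stable after 3 split(s): 6 block(s)
[5]={5}  [2]={2}

Answer: NOT BISIMILAR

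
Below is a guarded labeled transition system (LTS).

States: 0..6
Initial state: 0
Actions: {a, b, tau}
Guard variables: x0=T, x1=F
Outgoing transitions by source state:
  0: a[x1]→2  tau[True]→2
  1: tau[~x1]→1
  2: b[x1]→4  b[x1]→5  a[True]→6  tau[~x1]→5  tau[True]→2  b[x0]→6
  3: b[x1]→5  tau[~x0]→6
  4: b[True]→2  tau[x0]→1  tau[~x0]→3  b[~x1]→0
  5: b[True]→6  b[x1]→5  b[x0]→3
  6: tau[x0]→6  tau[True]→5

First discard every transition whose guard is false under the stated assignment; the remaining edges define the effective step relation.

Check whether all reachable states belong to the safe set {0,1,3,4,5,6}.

Inv-set: {0,1,3,4,5,6}
Reach set: {0,2,3,5,6}
  0: ok
  2: ✗ unsafe
  3: ok
  5: ok
  6: ok
witness against invariant: tau → 2

Answer: INVARIANT VIOLATED at state 2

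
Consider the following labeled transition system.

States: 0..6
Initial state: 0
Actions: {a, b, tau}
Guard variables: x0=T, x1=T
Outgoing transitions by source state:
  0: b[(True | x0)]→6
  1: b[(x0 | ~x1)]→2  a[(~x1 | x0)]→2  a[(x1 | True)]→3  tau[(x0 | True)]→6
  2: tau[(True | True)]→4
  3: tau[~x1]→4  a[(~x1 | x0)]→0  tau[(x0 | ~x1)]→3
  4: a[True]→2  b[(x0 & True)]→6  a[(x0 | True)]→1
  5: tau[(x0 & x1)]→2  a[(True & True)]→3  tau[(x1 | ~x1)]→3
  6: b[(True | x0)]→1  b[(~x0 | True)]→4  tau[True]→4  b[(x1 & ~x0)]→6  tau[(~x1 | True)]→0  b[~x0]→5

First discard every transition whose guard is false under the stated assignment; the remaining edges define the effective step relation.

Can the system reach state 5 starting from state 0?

Answer: UNREACHABLE

Working:
After dropping false guards: 18 live edges.
depth 0: {0}
depth 1: {6}  now seen {0,6}
depth 2: {1,4}  now seen {0,1,4,6}
depth 3: {2,3}  now seen {0,1,2,3,4,6}
R = {0,1,2,3,4,6}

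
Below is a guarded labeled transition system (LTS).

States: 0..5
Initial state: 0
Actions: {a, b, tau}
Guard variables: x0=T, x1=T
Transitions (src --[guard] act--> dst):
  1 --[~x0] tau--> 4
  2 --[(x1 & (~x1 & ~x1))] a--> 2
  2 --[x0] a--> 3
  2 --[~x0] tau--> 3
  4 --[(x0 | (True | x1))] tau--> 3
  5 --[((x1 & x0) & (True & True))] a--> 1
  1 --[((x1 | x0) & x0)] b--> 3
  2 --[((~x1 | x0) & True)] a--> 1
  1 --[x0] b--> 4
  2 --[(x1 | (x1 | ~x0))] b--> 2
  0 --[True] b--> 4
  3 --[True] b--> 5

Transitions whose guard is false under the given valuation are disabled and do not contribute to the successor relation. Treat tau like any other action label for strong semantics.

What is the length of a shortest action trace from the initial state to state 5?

Breadth-first toward 5:
  depth 0: {0}
  depth 1: {4}
  depth 2: {3}
  depth 3: {5}
depth(5)=3, e.g. b·tau·b

Answer: 3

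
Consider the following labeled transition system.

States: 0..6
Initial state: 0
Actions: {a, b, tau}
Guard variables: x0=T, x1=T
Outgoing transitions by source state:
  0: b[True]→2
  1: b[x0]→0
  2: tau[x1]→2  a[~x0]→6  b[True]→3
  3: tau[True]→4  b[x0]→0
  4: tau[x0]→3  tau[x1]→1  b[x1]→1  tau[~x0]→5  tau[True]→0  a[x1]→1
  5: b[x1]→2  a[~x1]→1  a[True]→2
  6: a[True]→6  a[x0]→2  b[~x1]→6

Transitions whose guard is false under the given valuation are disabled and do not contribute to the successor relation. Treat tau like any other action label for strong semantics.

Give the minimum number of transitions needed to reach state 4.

Answer: 3

Trace:
BFS to 4:
  Layer 0: {0}
  Layer 1: {2}
  Layer 2: {3}
  Layer 3: {4}
first hit 4 at d=3 via b·b·tau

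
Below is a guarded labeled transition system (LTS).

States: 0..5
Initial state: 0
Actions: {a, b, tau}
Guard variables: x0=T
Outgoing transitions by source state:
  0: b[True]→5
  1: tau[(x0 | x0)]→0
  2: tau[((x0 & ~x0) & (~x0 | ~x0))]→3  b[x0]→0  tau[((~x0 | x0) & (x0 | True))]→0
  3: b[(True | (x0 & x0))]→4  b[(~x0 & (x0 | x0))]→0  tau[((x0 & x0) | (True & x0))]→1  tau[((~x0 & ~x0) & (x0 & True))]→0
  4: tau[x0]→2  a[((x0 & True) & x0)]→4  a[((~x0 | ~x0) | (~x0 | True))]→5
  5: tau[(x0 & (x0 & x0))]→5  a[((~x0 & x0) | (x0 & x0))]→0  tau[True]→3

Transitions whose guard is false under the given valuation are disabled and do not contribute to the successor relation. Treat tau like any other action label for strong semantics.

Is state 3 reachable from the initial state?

Answer: REACHABLE

Working:
Guard filter leaves 12 enabled edge(s).
Layer 0: {0}
Layer 1: {5}  cumulative {0,5}
Layer 2: {3}  cumulative {0,3,5}
Layer 3: {1,4}  cumulative {0,1,3,4,5}
Layer 4: {2}  cumulative {0,1,2,3,4,5}
Reachable = {0,1,2,3,4,5}
witness 3: b·tau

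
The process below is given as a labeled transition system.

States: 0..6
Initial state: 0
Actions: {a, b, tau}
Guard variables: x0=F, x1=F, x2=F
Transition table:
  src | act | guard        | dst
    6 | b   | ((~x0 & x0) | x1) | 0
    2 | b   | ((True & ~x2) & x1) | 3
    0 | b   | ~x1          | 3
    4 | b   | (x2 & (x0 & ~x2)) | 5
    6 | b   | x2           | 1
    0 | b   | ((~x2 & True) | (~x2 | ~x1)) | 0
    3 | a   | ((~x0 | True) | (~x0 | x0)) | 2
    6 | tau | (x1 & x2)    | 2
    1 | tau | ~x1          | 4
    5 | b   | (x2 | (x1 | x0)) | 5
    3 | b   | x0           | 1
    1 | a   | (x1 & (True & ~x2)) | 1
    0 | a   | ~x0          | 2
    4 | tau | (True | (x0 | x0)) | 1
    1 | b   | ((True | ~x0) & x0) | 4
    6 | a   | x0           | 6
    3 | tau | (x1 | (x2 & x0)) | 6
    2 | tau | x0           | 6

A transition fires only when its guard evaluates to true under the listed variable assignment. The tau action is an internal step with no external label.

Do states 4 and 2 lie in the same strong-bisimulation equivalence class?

Answer: NOT BISIMILAR

Trace:
Compute ~ classes (split until stable):
  P[0] = {{0,1,2,3,4,5,6}}
  P[1] = {{0},{1,4},{2,5,6},{3}}
stable after 2 split(s): 4 block(s)
[4]={1,4}  [2]={2,5,6}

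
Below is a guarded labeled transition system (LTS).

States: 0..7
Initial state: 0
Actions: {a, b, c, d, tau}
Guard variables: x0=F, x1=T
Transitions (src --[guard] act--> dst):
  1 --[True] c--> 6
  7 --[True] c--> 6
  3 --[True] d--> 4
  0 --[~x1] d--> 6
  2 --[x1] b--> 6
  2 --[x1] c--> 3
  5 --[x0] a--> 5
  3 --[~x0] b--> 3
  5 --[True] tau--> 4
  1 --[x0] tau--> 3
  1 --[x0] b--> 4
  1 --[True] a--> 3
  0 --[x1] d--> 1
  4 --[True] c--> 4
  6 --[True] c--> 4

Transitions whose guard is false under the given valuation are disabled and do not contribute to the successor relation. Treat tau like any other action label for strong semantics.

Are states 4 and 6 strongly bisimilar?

Answer: BISIMILAR

Trace:
Refine partition for ~:
  P[0] = {{0,1,2,3,4,5,6,7}}
  P[1] = {{0},{1},{2},{3},{4,6,7},{5}}
stable after 2 split(s): 6 block(s)
4∈{4,6,7}, 6∈{4,6,7}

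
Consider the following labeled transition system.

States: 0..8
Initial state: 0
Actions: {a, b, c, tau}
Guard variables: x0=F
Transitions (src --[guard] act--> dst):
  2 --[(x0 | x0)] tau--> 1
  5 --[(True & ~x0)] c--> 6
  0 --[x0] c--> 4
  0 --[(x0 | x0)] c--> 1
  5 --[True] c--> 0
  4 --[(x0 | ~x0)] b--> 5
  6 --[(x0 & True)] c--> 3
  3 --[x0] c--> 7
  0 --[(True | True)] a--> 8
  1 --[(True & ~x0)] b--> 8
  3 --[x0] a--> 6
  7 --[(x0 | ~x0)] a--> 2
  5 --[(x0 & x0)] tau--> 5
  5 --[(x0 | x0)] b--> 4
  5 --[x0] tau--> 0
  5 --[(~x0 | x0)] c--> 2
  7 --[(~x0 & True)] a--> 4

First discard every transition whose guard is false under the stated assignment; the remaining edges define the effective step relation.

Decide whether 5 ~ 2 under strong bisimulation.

Bisimulation quotient by refinement:
  P[0] = {{0,1,2,3,4,5,6,7,8}}
  P[1] = {{0,7},{1,4},{2,3,6,8},{5}}
  P[2] = {{0},{1},{2,3,6,8},{4},{5},{7}}
stable after 3 split(s): 6 block(s)
5∈{5}, 2∈{2,3,6,8}

Answer: NOT BISIMILAR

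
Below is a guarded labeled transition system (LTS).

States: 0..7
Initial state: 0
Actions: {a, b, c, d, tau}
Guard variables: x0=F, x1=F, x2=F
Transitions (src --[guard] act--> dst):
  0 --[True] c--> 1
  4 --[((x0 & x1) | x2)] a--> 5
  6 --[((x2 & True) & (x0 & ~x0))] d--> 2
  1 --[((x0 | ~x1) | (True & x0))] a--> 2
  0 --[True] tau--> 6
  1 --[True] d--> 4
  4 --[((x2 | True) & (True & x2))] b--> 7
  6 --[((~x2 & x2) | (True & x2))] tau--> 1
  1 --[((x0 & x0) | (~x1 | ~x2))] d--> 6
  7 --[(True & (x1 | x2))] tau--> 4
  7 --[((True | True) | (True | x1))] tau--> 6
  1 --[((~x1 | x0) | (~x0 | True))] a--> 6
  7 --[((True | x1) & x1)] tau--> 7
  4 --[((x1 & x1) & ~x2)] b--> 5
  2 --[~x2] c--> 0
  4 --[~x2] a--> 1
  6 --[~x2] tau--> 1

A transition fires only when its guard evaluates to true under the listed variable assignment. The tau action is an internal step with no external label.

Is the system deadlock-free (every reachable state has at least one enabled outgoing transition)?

Reach set: {0,1,2,4,6}
  0: c→1  tau→6  [deg 2]
  1: a→2  a→6  d→4  d→6  [deg 4]
  2: c→0  [deg 1]
  4: a→1  [deg 1]
  6: tau→1  [deg 1]

Answer: DEADLOCK-FREE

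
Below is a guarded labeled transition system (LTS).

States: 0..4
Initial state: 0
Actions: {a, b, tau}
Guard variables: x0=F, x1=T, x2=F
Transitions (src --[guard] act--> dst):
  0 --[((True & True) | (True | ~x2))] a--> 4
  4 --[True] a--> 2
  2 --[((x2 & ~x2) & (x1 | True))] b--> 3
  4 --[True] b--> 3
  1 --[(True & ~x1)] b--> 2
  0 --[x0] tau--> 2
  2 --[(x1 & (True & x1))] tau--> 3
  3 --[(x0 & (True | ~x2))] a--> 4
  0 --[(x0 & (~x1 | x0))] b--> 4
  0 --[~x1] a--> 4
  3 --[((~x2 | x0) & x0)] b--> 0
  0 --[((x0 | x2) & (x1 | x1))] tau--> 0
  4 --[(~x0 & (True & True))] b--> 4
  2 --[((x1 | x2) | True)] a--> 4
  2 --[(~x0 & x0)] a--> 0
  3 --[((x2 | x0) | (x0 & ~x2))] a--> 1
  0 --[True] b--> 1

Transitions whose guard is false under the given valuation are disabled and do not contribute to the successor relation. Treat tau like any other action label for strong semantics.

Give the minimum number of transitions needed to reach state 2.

Layered search for 2:
  L0 = {0}
  L1 = {1,4}
  L2 = {2,3}
first hit 2 at d=2 via a·a

Answer: 2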